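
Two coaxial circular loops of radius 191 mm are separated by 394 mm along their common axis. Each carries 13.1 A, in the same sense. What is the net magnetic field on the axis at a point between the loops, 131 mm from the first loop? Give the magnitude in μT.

Each loop contributes B = μ₀IR²/[2(R²+z²)^(3/2)] on the axis, with z measured from that loop.
Loop 1 (z = 0.131 m): B₁ = 2.42×10⁻⁵ T. Loop 2 (z = 0.263 m): B₂ = 8.74×10⁻⁶ T.
The fields add: B = B₁ + B₂ = 3.29×10⁻⁵ T.

B ≈ 32.9 μT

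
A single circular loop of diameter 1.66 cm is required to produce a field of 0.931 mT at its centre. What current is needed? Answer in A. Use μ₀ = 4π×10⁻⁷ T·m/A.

At the centre of a circular loop B = μ₀I/(2R), so I = 2RB/μ₀.
With R = 0.0083 m, I = 2 × 0.0083 × 9.31×10⁻⁴ / (4π×10⁻⁷) = 12.3 A.

I ≈ 12.3 A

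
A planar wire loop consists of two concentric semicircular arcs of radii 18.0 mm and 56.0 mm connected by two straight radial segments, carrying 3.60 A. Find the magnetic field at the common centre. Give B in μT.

The radial connectors point toward the centre, so dl × r̂ = 0 and they contribute nothing.
Each semicircle gives μ₀I/(4R): inner arc 6.28×10⁻⁵ T, outer arc 2.02×10⁻⁵ T.
The two arcs carry current in opposite angular senses, so their fields oppose: B = |6.28×10⁻⁵ − 2.02×10⁻⁵| = 4.26×10⁻⁵ T.

B ≈ 42.6 μT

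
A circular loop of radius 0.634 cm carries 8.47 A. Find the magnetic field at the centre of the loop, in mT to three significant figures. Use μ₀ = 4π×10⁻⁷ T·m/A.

B ≈ 0.839 mT

At the centre of a circular loop the Biot–Savart law gives B = μ₀I/(2R).
B = (4π×10⁻⁷ × 8.47) / (2 × 0.00634) = 8.39×10⁻⁴ T.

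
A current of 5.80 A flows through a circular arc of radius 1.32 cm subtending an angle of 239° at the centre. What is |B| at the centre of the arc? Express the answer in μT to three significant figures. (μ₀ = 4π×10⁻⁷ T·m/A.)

B ≈ 183 μT

The Biot–Savart field of a circular arc at its centre is B = μ₀Iφ/(4πR), with φ = 4.171 rad.
B = (4π×10⁻⁷ × 5.80 × 4.171) / (4π × 0.0132) = 1.83×10⁻⁴ T.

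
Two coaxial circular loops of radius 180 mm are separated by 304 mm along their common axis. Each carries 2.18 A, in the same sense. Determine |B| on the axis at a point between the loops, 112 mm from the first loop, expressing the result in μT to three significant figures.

B ≈ 7.09 μT

Each loop contributes B = μ₀IR²/[2(R²+z²)^(3/2)] on the axis, with z measured from that loop.
Loop 1 (z = 0.112 m): B₁ = 4.66×10⁻⁶ T. Loop 2 (z = 0.192 m): B₂ = 2.43×10⁻⁶ T.
The fields add: B = B₁ + B₂ = 7.09×10⁻⁶ T.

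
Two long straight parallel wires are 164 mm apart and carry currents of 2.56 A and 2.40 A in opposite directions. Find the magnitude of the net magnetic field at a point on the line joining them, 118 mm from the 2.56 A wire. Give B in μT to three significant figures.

Each long wire gives B = μ₀I/(2πd). Distances are d₁ = 0.118 m and d₂ = 0.046 m.
B₁ = 4.34×10⁻⁶ T, B₂ = 1.04×10⁻⁵ T.
Between antiparallel currents both contributions point the same way, so they add. B = B₁ + B₂ = 4.34×10⁻⁶ + 1.04×10⁻⁵ = 1.48×10⁻⁵ T.

B ≈ 14.8 μT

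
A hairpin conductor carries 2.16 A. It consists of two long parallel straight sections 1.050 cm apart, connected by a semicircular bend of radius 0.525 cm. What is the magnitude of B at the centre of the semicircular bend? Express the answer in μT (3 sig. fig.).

The semicircular arc contributes B_arc = μ₀I·π/(4πR) = μ₀I/(4R) = 1.29×10⁻⁴ T.
Each semi-infinite lead is at perpendicular distance R = 0.00525 m from the centre, with the perpendicular foot at its near end, so it contributes μ₀I/(4πR); both point the same way, together 8.23×10⁻⁵ T.
Arc and leads all point the same direction: B = 1.29×10⁻⁴ + 8.23×10⁻⁵ = 2.12×10⁻⁴ T.

B ≈ 212 μT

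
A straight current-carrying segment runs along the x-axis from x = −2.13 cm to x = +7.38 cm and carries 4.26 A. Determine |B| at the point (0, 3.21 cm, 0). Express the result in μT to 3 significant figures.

B ≈ 19.5 μT

For a finite straight segment, B = (μ₀I/4πd)(sinθ₁ + sinθ₂), where θ₁, θ₂ are the angles from the perpendicular to each end.
The perpendicular distance is d = 0.0321 m; the end-offsets along the wire are a = 0.0213 m and b = 0.0738 m.
sinθ₁ = 0.0213/√(0.0213²+0.0321²) = 0.5529; sinθ₂ = 0.0738/√(0.0738²+0.0321²) = 0.9170.
B = (4π×10⁻⁷ × 4.26) / (4π × 0.0321) × (0.5529 + 0.9170) = 1.95×10⁻⁵ T.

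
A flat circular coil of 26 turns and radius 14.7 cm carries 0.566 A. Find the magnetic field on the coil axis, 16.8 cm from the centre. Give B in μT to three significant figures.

For an N-turn flat coil, B = Nμ₀IR²/[2(R²+z²)^(3/2)] with R = 0.147 m, z = 0.168 m.
B = 26 × 6.91×10⁻⁷ T = 1.80×10⁻⁵ T.

B ≈ 18.0 μT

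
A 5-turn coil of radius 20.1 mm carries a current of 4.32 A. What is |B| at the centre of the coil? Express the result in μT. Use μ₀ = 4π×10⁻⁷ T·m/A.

B ≈ 675 μT

For an N-turn flat coil, B = Nμ₀I/(2R) with R = 0.0201 m.
B = 5 × 1.35×10⁻⁴ T = 6.75×10⁻⁴ T.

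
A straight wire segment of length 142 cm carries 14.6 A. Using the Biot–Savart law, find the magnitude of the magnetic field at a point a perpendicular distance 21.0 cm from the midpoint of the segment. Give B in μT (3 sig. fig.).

B ≈ 13.3 μT

For a finite straight segment, B = (μ₀I/4πd)(sinθ₁ + sinθ₂), where θ₁, θ₂ are the angles from the perpendicular to each end.
The perpendicular from the point meets the wire at its midpoint, so each end is L/2 = 0.71 m away along the wire.
sinθ₁ = 0.71/√(0.71²+0.21²) = 0.9589; sinθ₂ = 0.71/√(0.71²+0.21²) = 0.9589.
B = (4π×10⁻⁷ × 14.6) / (4π × 0.21) × (0.9589 + 0.9589) = 1.33×10⁻⁵ T.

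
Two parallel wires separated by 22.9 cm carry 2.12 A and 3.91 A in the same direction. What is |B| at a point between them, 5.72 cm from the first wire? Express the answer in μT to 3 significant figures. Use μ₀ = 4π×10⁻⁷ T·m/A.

Each long wire gives B = μ₀I/(2πd). Distances are d₁ = 0.0572 m and d₂ = 0.1718 m.
B₁ = 7.41×10⁻⁶ T, B₂ = 4.55×10⁻⁶ T.
Between parallel currents the two contributions point in opposite directions, so they subtract. B = |B₁ − B₂| = |7.41×10⁻⁶ − 4.55×10⁻⁶| = 2.86×10⁻⁶ T.

B ≈ 2.86 μT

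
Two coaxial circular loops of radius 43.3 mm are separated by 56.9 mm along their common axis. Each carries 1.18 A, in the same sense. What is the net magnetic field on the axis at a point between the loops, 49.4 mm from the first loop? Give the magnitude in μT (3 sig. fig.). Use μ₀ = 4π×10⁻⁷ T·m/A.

B ≈ 21.3 μT

Each loop contributes B = μ₀IR²/[2(R²+z²)^(3/2)] on the axis, with z measured from that loop.
Loop 1 (z = 0.0494 m): B₁ = 4.90×10⁻⁶ T. Loop 2 (z = 0.0075 m): B₂ = 1.64×10⁻⁵ T.
The fields add: B = B₁ + B₂ = 2.13×10⁻⁵ T.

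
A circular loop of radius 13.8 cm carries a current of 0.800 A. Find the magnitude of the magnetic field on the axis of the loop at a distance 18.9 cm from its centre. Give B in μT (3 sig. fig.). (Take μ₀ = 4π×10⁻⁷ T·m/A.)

B ≈ 0.747 μT

On the axis of a circular loop, B = μ₀IR² / [2(R²+z²)^(3/2)].
R² + z² = (0.138)² + (0.189)² = 0.05477 m², and (R²+z²)^(3/2) = 1.28×10⁻² m³.
B = (4π×10⁻⁷ × 0.800 × 0.01904) / (2 × 1.28×10⁻²) = 7.47×10⁻⁷ T.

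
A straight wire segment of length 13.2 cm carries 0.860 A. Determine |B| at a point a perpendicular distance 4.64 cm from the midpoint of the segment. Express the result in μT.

For a finite straight segment, B = (μ₀I/4πd)(sinθ₁ + sinθ₂), where θ₁, θ₂ are the angles from the perpendicular to each end.
The perpendicular from the point meets the wire at its midpoint, so each end is L/2 = 0.066 m away along the wire.
sinθ₁ = 0.066/√(0.066²+0.0464²) = 0.8181; sinθ₂ = 0.066/√(0.066²+0.0464²) = 0.8181.
B = (4π×10⁻⁷ × 0.860) / (4π × 0.0464) × (0.8181 + 0.8181) = 3.03×10⁻⁶ T.

B ≈ 3.03 μT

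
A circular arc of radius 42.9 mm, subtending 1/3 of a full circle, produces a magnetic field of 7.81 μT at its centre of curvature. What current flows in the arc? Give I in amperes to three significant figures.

I ≈ 1.60 A

For a circular arc, B = μ₀Iφ/(4πR) with φ in radians; here φ = 2.094 rad.
So I = 4πRB/(μ₀φ) = 4π × 0.0429 × 7.81×10⁻⁶ / (4π×10⁻⁷ × 2.094) = 1.60 A.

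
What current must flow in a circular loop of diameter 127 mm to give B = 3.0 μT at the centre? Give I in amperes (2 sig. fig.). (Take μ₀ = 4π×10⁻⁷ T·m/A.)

At the centre of a circular loop B = μ₀I/(2R), so I = 2RB/μ₀.
With R = 0.0635 m, I = 2 × 0.0635 × 3.00×10⁻⁶ / (4π×10⁻⁷) = 0.303 A.

I ≈ 0.30 A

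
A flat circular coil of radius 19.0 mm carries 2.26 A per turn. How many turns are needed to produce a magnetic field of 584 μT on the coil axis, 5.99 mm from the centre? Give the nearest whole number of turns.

For an N-turn coil, B = Nμ₀IR²/[2(R²+z²)^(3/2)]. A single turn gives B₁ = 6.48×10⁻⁵ T with R = 0.019 m, z = 0.00599 m.
N = B/B₁ = 5.84×10⁻⁴ / 6.48×10⁻⁵ = 9.01.

N = 9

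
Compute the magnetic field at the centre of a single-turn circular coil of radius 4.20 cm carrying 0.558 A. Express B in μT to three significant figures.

At the centre of a circular loop the Biot–Savart law gives B = μ₀I/(2R).
B = (4π×10⁻⁷ × 0.558) / (2 × 0.042) = 8.35×10⁻⁶ T.

B ≈ 8.35 μT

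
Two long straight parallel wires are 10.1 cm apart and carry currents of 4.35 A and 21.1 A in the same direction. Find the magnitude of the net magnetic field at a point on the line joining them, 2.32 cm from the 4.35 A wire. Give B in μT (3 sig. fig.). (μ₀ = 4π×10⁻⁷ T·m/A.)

Each long wire gives B = μ₀I/(2πd). Distances are d₁ = 0.0232 m and d₂ = 0.0778 m.
B₁ = 3.75×10⁻⁵ T, B₂ = 5.42×10⁻⁵ T.
Between parallel currents the two contributions point in opposite directions, so they subtract. B = |B₁ − B₂| = |3.75×10⁻⁵ − 5.42×10⁻⁵| = 1.67×10⁻⁵ T.

B ≈ 16.7 μT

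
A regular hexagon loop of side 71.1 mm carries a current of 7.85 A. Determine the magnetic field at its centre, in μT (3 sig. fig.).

B ≈ 76.5 μT

Each side is a finite straight segment at perpendicular distance d = a/(2 tan(π/6)) = 0.06157 m from the centre, with end-angles ±π/6.
One side contributes B₁ = (μ₀I/4πd)·2 sin(π/6) = 1.27×10⁻⁵ T.
All 6 sides add in the same direction: B = 6 × 1.27×10⁻⁵ = 7.65×10⁻⁵ T.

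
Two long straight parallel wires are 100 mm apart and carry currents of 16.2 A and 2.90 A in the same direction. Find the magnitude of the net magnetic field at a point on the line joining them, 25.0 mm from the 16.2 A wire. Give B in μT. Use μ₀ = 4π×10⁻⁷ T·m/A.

Each long wire gives B = μ₀I/(2πd). Distances are d₁ = 0.025 m and d₂ = 0.075 m.
B₁ = 1.30×10⁻⁴ T, B₂ = 7.73×10⁻⁶ T.
Between parallel currents the two contributions point in opposite directions, so they subtract. B = |B₁ − B₂| = |1.30×10⁻⁴ − 7.73×10⁻⁶| = 1.22×10⁻⁴ T.

B ≈ 122 μT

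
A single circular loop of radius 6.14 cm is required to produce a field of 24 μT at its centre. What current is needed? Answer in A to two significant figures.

At the centre of a circular loop B = μ₀I/(2R), so I = 2RB/μ₀.
With R = 0.0614 m, I = 2 × 0.0614 × 2.40×10⁻⁵ / (4π×10⁻⁷) = 2.35 A.

I ≈ 2.3 A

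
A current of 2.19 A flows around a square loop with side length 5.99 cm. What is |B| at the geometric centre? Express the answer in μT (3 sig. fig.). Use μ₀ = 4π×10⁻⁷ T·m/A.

B ≈ 41.4 μT

Each side is a finite straight segment at perpendicular distance d = a/(2 tan(π/4)) = 0.02995 m from the centre, with end-angles ±π/4.
One side contributes B₁ = (μ₀I/4πd)·2 sin(π/4) = 1.03×10⁻⁵ T.
All 4 sides add in the same direction: B = 4 × 1.03×10⁻⁵ = 4.14×10⁻⁵ T.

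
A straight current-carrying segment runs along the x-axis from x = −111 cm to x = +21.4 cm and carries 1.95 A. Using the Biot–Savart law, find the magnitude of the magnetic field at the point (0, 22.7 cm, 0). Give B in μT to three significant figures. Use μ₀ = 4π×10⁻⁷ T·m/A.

For a finite straight segment, B = (μ₀I/4πd)(sinθ₁ + sinθ₂), where θ₁, θ₂ are the angles from the perpendicular to each end.
The perpendicular distance is d = 0.227 m; the end-offsets along the wire are a = 1.11 m and b = 0.214 m.
sinθ₁ = 1.11/√(1.11²+0.227²) = 0.9797; sinθ₂ = 0.214/√(0.214²+0.227²) = 0.6860.
B = (4π×10⁻⁷ × 1.95) / (4π × 0.227) × (0.9797 + 0.6860) = 1.43×10⁻⁶ T.

B ≈ 1.43 μT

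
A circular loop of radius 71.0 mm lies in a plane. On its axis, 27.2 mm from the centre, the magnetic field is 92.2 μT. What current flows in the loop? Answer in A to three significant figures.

I ≈ 12.8 A

On the axis of a loop, B = μ₀IR²/[2(R²+z²)^(3/2)], so I = 2B(R²+z²)^(3/2)/(μ₀R²).
R² + z² = 0.005041 + 0.0007398 = 0.005781 m²; raised to 3/2 gives 4.40×10⁻⁴ m³.
I = 2 × 9.22×10⁻⁵ × 4.40×10⁻⁴ / (1.26×10⁻⁶ × 0.005041) = 12.8 A.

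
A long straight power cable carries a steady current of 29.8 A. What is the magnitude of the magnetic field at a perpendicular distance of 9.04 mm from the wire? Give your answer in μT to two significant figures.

B ≈ 660 μT

For an infinitely long straight wire, B = μ₀I/(2πd).
B = (4π×10⁻⁷ × 29.8) / (2π × 0.00904) = 6.59×10⁻⁴ T.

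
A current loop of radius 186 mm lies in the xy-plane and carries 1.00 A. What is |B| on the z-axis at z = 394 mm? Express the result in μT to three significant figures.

B ≈ 0.263 μT

On the axis of a circular loop, B = μ₀IR² / [2(R²+z²)^(3/2)].
R² + z² = (0.186)² + (0.394)² = 0.1898 m², and (R²+z²)^(3/2) = 8.27×10⁻² m³.
B = (4π×10⁻⁷ × 1.00 × 0.0346) / (2 × 8.27×10⁻²) = 2.63×10⁻⁷ T.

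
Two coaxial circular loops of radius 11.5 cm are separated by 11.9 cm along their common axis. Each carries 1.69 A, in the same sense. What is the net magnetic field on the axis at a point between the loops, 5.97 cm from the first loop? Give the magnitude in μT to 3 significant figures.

Each loop contributes B = μ₀IR²/[2(R²+z²)^(3/2)] on the axis, with z measured from that loop.
Loop 1 (z = 0.0597 m): B₁ = 6.46×10⁻⁶ T. Loop 2 (z = 0.0593 m): B₂ = 6.48×10⁻⁶ T.
The fields add: B = B₁ + B₂ = 1.29×10⁻⁵ T.

B ≈ 12.9 μT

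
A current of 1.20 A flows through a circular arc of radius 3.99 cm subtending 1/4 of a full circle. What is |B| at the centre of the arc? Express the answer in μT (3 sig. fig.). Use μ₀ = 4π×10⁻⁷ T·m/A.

B ≈ 4.72 μT

The Biot–Savart field of a circular arc at its centre is B = μ₀Iφ/(4πR), with φ = 1.571 rad.
B = (4π×10⁻⁷ × 1.20 × 1.571) / (4π × 0.0399) = 4.72×10⁻⁶ T.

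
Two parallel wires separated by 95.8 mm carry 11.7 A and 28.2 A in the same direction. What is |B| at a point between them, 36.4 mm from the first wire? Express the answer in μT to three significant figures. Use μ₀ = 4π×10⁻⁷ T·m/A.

Each long wire gives B = μ₀I/(2πd). Distances are d₁ = 0.0364 m and d₂ = 0.0594 m.
B₁ = 6.43×10⁻⁵ T, B₂ = 9.49×10⁻⁵ T.
Between parallel currents the two contributions point in opposite directions, so they subtract. B = |B₁ − B₂| = |6.43×10⁻⁵ − 9.49×10⁻⁵| = 3.07×10⁻⁵ T.

B ≈ 30.7 μT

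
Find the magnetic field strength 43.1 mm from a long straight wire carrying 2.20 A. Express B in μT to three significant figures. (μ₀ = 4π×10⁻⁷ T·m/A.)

B ≈ 10.2 μT

For an infinitely long straight wire, B = μ₀I/(2πd).
B = (4π×10⁻⁷ × 2.20) / (2π × 0.0431) = 1.02×10⁻⁵ T.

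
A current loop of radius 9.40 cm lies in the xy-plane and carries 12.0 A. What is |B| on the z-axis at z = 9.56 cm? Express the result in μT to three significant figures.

On the axis of a circular loop, B = μ₀IR² / [2(R²+z²)^(3/2)].
R² + z² = (0.094)² + (0.0956)² = 0.01798 m², and (R²+z²)^(3/2) = 2.41×10⁻³ m³.
B = (4π×10⁻⁷ × 12.0 × 0.008836) / (2 × 2.41×10⁻³) = 2.76×10⁻⁵ T.

B ≈ 27.6 μT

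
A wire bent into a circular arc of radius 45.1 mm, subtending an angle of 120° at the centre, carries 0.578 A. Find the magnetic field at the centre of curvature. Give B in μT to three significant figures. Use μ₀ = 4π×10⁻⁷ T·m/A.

The Biot–Savart field of a circular arc at its centre is B = μ₀Iφ/(4πR), with φ = 2.094 rad.
B = (4π×10⁻⁷ × 0.578 × 2.094) / (4π × 0.0451) = 2.68×10⁻⁶ T.

B ≈ 2.68 μT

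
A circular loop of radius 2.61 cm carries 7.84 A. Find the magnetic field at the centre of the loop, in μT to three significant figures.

B ≈ 189 μT

At the centre of a circular loop the Biot–Savart law gives B = μ₀I/(2R).
B = (4π×10⁻⁷ × 7.84) / (2 × 0.0261) = 1.89×10⁻⁴ T.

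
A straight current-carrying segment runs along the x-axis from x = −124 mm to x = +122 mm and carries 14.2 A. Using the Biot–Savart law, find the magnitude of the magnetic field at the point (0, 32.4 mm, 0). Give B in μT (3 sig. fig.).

For a finite straight segment, B = (μ₀I/4πd)(sinθ₁ + sinθ₂), where θ₁, θ₂ are the angles from the perpendicular to each end.
The perpendicular distance is d = 0.0324 m; the end-offsets along the wire are a = 0.124 m and b = 0.122 m.
sinθ₁ = 0.124/√(0.124²+0.0324²) = 0.9675; sinθ₂ = 0.122/√(0.122²+0.0324²) = 0.9665.
B = (4π×10⁻⁷ × 14.2) / (4π × 0.0324) × (0.9675 + 0.9665) = 8.48×10⁻⁵ T.

B ≈ 84.8 μT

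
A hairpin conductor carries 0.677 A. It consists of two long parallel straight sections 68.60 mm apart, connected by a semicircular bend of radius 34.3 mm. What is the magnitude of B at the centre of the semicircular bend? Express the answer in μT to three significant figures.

The semicircular arc contributes B_arc = μ₀I·π/(4πR) = μ₀I/(4R) = 6.20×10⁻⁶ T.
Each semi-infinite lead is at perpendicular distance R = 0.0343 m from the centre, with the perpendicular foot at its near end, so it contributes μ₀I/(4πR); both point the same way, together 3.95×10⁻⁶ T.
Arc and leads all point the same direction: B = 6.20×10⁻⁶ + 3.95×10⁻⁶ = 1.01×10⁻⁵ T.

B ≈ 10.1 μT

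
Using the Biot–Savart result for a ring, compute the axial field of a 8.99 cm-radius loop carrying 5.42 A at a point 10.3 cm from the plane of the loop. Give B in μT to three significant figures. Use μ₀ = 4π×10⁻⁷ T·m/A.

B ≈ 10.8 μT

On the axis of a circular loop, B = μ₀IR² / [2(R²+z²)^(3/2)].
R² + z² = (0.0899)² + (0.103)² = 0.01869 m², and (R²+z²)^(3/2) = 2.56×10⁻³ m³.
B = (4π×10⁻⁷ × 5.42 × 0.008082) / (2 × 2.56×10⁻³) = 1.08×10⁻⁵ T.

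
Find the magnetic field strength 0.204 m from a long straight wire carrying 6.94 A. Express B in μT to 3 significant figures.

For an infinitely long straight wire, B = μ₀I/(2πd).
B = (4π×10⁻⁷ × 6.94) / (2π × 0.204) = 6.80×10⁻⁶ T.

B ≈ 6.80 μT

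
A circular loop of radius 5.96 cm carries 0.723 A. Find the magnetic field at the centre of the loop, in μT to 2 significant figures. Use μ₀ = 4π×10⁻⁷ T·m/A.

B ≈ 7.6 μT

At the centre of a circular loop the Biot–Savart law gives B = μ₀I/(2R).
B = (4π×10⁻⁷ × 0.723) / (2 × 0.0596) = 7.62×10⁻⁶ T.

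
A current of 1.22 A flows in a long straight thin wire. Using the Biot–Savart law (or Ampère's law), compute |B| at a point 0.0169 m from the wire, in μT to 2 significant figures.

B ≈ 14 μT

For an infinitely long straight wire, B = μ₀I/(2πd).
B = (4π×10⁻⁷ × 1.22) / (2π × 0.0169) = 1.44×10⁻⁵ T.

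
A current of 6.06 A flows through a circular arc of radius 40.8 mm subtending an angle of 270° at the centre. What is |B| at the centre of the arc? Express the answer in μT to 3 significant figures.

The Biot–Savart field of a circular arc at its centre is B = μ₀Iφ/(4πR), with φ = 4.712 rad.
B = (4π×10⁻⁷ × 6.06 × 4.712) / (4π × 0.0408) = 7.00×10⁻⁵ T.

B ≈ 70.0 μT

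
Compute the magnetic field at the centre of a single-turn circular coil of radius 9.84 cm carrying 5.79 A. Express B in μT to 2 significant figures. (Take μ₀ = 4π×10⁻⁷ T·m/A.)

At the centre of a circular loop the Biot–Savart law gives B = μ₀I/(2R).
B = (4π×10⁻⁷ × 5.79) / (2 × 0.0984) = 3.70×10⁻⁵ T.

B ≈ 37 μT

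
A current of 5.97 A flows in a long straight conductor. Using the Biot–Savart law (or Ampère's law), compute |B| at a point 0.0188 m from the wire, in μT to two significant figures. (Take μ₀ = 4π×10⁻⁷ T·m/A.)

For an infinitely long straight wire, B = μ₀I/(2πd).
B = (4π×10⁻⁷ × 5.97) / (2π × 0.0188) = 6.35×10⁻⁵ T.

B ≈ 64 μT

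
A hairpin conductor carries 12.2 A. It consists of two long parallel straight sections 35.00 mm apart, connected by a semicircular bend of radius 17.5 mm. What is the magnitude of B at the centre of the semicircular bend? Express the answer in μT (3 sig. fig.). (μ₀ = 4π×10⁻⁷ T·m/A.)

B ≈ 358 μT

The semicircular arc contributes B_arc = μ₀I·π/(4πR) = μ₀I/(4R) = 2.19×10⁻⁴ T.
Each semi-infinite lead is at perpendicular distance R = 0.0175 m from the centre, with the perpendicular foot at its near end, so it contributes μ₀I/(4πR); both point the same way, together 1.39×10⁻⁴ T.
Arc and leads all point the same direction: B = 2.19×10⁻⁴ + 1.39×10⁻⁴ = 3.58×10⁻⁴ T.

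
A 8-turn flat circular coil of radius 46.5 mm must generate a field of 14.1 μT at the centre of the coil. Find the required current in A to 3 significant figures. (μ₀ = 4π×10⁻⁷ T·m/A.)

For an N-turn coil, B = Nμ₀I/(2R) with R = 0.0465 m, so I = 2RB/(Nμ₀) = 2 × 0.0465 × 1.41×10⁻⁵ / (8 × 4π×10⁻⁷) = 0.130 A.

I ≈ 0.130 A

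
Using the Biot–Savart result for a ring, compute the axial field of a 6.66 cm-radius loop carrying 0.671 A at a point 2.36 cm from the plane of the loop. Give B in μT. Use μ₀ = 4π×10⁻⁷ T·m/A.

B ≈ 5.30 μT

On the axis of a circular loop, B = μ₀IR² / [2(R²+z²)^(3/2)].
R² + z² = (0.0666)² + (0.0236)² = 0.004993 m², and (R²+z²)^(3/2) = 3.53×10⁻⁴ m³.
B = (4π×10⁻⁷ × 0.671 × 0.004436) / (2 × 3.53×10⁻⁴) = 5.30×10⁻⁶ T.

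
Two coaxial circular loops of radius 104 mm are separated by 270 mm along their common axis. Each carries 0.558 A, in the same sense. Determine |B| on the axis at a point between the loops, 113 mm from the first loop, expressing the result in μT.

B ≈ 1.61 μT

Each loop contributes B = μ₀IR²/[2(R²+z²)^(3/2)] on the axis, with z measured from that loop.
Loop 1 (z = 0.113 m): B₁ = 1.05×10⁻⁶ T. Loop 2 (z = 0.157 m): B₂ = 5.68×10⁻⁷ T.
The fields add: B = B₁ + B₂ = 1.61×10⁻⁶ T.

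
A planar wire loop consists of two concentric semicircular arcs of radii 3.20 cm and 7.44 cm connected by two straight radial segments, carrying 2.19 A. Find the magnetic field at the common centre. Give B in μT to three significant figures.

B ≈ 12.3 μT

The radial connectors point toward the centre, so dl × r̂ = 0 and they contribute nothing.
Each semicircle gives μ₀I/(4R): inner arc 2.15×10⁻⁵ T, outer arc 9.25×10⁻⁶ T.
The two arcs carry current in opposite angular senses, so their fields oppose: B = |2.15×10⁻⁵ − 9.25×10⁻⁶| = 1.23×10⁻⁵ T.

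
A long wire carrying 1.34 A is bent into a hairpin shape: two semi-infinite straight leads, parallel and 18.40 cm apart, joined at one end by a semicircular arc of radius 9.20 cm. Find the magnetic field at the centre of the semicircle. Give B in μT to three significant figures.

B ≈ 7.49 μT

The semicircular arc contributes B_arc = μ₀I·π/(4πR) = μ₀I/(4R) = 4.58×10⁻⁶ T.
Each semi-infinite lead is at perpendicular distance R = 0.092 m from the centre, with the perpendicular foot at its near end, so it contributes μ₀I/(4πR); both point the same way, together 2.91×10⁻⁶ T.
Arc and leads all point the same direction: B = 4.58×10⁻⁶ + 2.91×10⁻⁶ = 7.49×10⁻⁶ T.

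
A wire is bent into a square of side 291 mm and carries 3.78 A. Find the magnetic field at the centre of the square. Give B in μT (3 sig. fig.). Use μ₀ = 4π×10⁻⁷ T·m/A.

B ≈ 14.7 μT

Each side is a finite straight segment at perpendicular distance d = a/(2 tan(π/4)) = 0.1455 m from the centre, with end-angles ±π/4.
One side contributes B₁ = (μ₀I/4πd)·2 sin(π/4) = 3.67×10⁻⁶ T.
All 4 sides add in the same direction: B = 4 × 3.67×10⁻⁶ = 1.47×10⁻⁵ T.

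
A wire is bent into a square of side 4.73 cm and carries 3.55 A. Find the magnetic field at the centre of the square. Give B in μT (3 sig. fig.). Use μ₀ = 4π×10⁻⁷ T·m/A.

Each side is a finite straight segment at perpendicular distance d = a/(2 tan(π/4)) = 0.02365 m from the centre, with end-angles ±π/4.
One side contributes B₁ = (μ₀I/4πd)·2 sin(π/4) = 2.12×10⁻⁵ T.
All 4 sides add in the same direction: B = 4 × 2.12×10⁻⁵ = 8.49×10⁻⁵ T.

B ≈ 84.9 μT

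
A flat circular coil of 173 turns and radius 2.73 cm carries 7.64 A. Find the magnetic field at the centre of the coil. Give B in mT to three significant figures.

B ≈ 30.4 mT

For an N-turn flat coil, B = Nμ₀I/(2R) with R = 0.0273 m.
B = 173 × 1.76×10⁻⁴ T = 3.04×10⁻² T.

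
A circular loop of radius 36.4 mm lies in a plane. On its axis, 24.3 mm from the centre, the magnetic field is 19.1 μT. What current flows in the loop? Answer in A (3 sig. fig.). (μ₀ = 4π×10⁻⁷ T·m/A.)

I ≈ 1.92 A

On the axis of a loop, B = μ₀IR²/[2(R²+z²)^(3/2)], so I = 2B(R²+z²)^(3/2)/(μ₀R²).
R² + z² = 0.001325 + 0.0005905 = 0.001915 m²; raised to 3/2 gives 8.38×10⁻⁵ m³.
I = 2 × 1.91×10⁻⁵ × 8.38×10⁻⁵ / (1.26×10⁻⁶ × 0.001325) = 1.92 A.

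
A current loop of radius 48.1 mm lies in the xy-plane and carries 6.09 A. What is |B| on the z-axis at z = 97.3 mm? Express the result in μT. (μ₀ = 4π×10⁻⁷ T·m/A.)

B ≈ 6.92 μT

On the axis of a circular loop, B = μ₀IR² / [2(R²+z²)^(3/2)].
R² + z² = (0.0481)² + (0.0973)² = 0.01178 m², and (R²+z²)^(3/2) = 1.28×10⁻³ m³.
B = (4π×10⁻⁷ × 6.09 × 0.002314) / (2 × 1.28×10⁻³) = 6.92×10⁻⁶ T.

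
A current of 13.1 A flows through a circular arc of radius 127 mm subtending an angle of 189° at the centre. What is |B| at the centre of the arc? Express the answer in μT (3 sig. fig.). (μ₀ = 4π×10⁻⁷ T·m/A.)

The Biot–Savart field of a circular arc at its centre is B = μ₀Iφ/(4πR), with φ = 3.299 rad.
B = (4π×10⁻⁷ × 13.1 × 3.299) / (4π × 0.127) = 3.40×10⁻⁵ T.

B ≈ 34.0 μT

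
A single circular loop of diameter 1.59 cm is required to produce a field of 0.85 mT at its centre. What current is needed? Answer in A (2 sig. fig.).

At the centre of a circular loop B = μ₀I/(2R), so I = 2RB/μ₀.
With R = 0.00795 m, I = 2 × 0.00795 × 8.50×10⁻⁴ / (4π×10⁻⁷) = 10.8 A.

I ≈ 11 A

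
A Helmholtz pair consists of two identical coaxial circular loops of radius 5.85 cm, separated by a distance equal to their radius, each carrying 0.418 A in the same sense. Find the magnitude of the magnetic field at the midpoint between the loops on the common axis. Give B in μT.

B ≈ 6.42 μT

Each loop contributes B = μ₀IR²/[2(R²+z²)^(3/2)] on the axis, with z measured from that loop.
Loop 1 (z = 0.02925 m): B₁ = 3.21×10⁻⁶ T. Loop 2 (z = 0.02925 m): B₂ = 3.21×10⁻⁶ T.
The fields add: B = B₁ + B₂ = 6.42×10⁻⁶ T.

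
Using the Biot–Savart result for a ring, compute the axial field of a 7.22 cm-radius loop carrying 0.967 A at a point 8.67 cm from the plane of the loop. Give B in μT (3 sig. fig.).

On the axis of a circular loop, B = μ₀IR² / [2(R²+z²)^(3/2)].
R² + z² = (0.0722)² + (0.0867)² = 0.01273 m², and (R²+z²)^(3/2) = 1.44×10⁻³ m³.
B = (4π×10⁻⁷ × 0.967 × 0.005213) / (2 × 1.44×10⁻³) = 2.21×10⁻⁶ T.

B ≈ 2.21 μT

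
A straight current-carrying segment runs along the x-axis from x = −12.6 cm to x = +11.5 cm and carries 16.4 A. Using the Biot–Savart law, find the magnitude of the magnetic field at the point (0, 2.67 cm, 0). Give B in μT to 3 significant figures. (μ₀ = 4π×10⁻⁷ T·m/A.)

B ≈ 120 μT

For a finite straight segment, B = (μ₀I/4πd)(sinθ₁ + sinθ₂), where θ₁, θ₂ are the angles from the perpendicular to each end.
The perpendicular distance is d = 0.0267 m; the end-offsets along the wire are a = 0.126 m and b = 0.115 m.
sinθ₁ = 0.126/√(0.126²+0.0267²) = 0.9783; sinθ₂ = 0.115/√(0.115²+0.0267²) = 0.9741.
B = (4π×10⁻⁷ × 16.4) / (4π × 0.0267) × (0.9783 + 0.9741) = 1.20×10⁻⁴ T.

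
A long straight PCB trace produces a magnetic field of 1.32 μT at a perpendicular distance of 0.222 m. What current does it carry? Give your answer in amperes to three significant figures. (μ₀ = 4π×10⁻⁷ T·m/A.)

I ≈ 1.47 A

For a long straight wire B = μ₀I/(2πd), so I = 2πdB/μ₀.
I = 2π × 0.222 × 1.32×10⁻⁶ / (4π×10⁻⁷) = 1.47 A.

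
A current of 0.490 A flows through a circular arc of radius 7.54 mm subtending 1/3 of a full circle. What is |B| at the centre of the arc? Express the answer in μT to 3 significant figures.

The Biot–Savart field of a circular arc at its centre is B = μ₀Iφ/(4πR), with φ = 2.094 rad.
B = (4π×10⁻⁷ × 0.490 × 2.094) / (4π × 0.00754) = 1.36×10⁻⁵ T.

B ≈ 13.6 μT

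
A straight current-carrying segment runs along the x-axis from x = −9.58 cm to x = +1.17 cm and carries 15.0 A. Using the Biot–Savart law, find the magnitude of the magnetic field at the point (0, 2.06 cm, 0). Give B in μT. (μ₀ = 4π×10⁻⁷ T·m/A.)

B ≈ 107 μT

For a finite straight segment, B = (μ₀I/4πd)(sinθ₁ + sinθ₂), where θ₁, θ₂ are the angles from the perpendicular to each end.
The perpendicular distance is d = 0.0206 m; the end-offsets along the wire are a = 0.0958 m and b = 0.0117 m.
sinθ₁ = 0.0958/√(0.0958²+0.0206²) = 0.9777; sinθ₂ = 0.0117/√(0.0117²+0.0206²) = 0.4939.
B = (4π×10⁻⁷ × 15.0) / (4π × 0.0206) × (0.9777 + 0.4939) = 1.07×10⁻⁴ T.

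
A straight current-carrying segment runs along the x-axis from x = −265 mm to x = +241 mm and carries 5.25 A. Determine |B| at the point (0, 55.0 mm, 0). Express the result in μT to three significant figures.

For a finite straight segment, B = (μ₀I/4πd)(sinθ₁ + sinθ₂), where θ₁, θ₂ are the angles from the perpendicular to each end.
The perpendicular distance is d = 0.055 m; the end-offsets along the wire are a = 0.265 m and b = 0.241 m.
sinθ₁ = 0.265/√(0.265²+0.055²) = 0.9791; sinθ₂ = 0.241/√(0.241²+0.055²) = 0.9749.
B = (4π×10⁻⁷ × 5.25) / (4π × 0.055) × (0.9791 + 0.9749) = 1.87×10⁻⁵ T.

B ≈ 18.7 μT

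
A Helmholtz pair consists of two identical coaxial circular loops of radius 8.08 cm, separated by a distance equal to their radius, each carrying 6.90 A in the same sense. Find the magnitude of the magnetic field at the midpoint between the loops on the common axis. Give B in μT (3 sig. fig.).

B ≈ 76.8 μT

Each loop contributes B = μ₀IR²/[2(R²+z²)^(3/2)] on the axis, with z measured from that loop.
Loop 1 (z = 0.0404 m): B₁ = 3.84×10⁻⁵ T. Loop 2 (z = 0.0404 m): B₂ = 3.84×10⁻⁵ T.
The fields add: B = B₁ + B₂ = 7.68×10⁻⁵ T.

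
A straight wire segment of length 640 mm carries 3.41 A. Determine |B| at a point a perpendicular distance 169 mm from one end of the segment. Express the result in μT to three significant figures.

For a finite straight segment, B = (μ₀I/4πd)(sinθ₁ + sinθ₂), where θ₁, θ₂ are the angles from the perpendicular to each end.
The perpendicular foot is at one end, so the two end-offsets along the wire are 0 and L = 0.64 m.
sinθ₁ = 0/√(0²+0.169²) = 0.0000; sinθ₂ = 0.64/√(0.64²+0.169²) = 0.9669.
B = (4π×10⁻⁷ × 3.41) / (4π × 0.169) × (0.0000 + 0.9669) = 1.95×10⁻⁶ T.

B ≈ 1.95 μT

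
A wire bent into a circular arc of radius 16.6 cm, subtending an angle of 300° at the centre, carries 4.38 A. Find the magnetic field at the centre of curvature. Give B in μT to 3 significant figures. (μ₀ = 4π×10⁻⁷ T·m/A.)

The Biot–Savart field of a circular arc at its centre is B = μ₀Iφ/(4πR), with φ = 5.236 rad.
B = (4π×10⁻⁷ × 4.38 × 5.236) / (4π × 0.166) = 1.38×10⁻⁵ T.

B ≈ 13.8 μT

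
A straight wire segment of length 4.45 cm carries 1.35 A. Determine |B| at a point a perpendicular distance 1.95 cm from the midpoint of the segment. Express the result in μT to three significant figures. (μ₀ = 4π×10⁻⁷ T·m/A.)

For a finite straight segment, B = (μ₀I/4πd)(sinθ₁ + sinθ₂), where θ₁, θ₂ are the angles from the perpendicular to each end.
The perpendicular from the point meets the wire at its midpoint, so each end is L/2 = 0.02225 m away along the wire.
sinθ₁ = 0.02225/√(0.02225²+0.0195²) = 0.7521; sinθ₂ = 0.02225/√(0.02225²+0.0195²) = 0.7521.
B = (4π×10⁻⁷ × 1.35) / (4π × 0.0195) × (0.7521 + 0.7521) = 1.04×10⁻⁵ T.

B ≈ 10.4 μT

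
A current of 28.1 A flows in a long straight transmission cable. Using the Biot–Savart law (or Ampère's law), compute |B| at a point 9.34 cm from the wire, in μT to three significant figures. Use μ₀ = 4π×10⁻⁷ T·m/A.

B ≈ 60.2 μT

For an infinitely long straight wire, B = μ₀I/(2πd).
B = (4π×10⁻⁷ × 28.1) / (2π × 0.0934) = 6.02×10⁻⁵ T.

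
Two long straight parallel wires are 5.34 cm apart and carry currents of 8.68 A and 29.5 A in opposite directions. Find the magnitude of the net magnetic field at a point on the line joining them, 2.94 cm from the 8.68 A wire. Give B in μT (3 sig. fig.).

B ≈ 305 μT

Each long wire gives B = μ₀I/(2πd). Distances are d₁ = 0.0294 m and d₂ = 0.024 m.
B₁ = 5.90×10⁻⁵ T, B₂ = 2.46×10⁻⁴ T.
Between antiparallel currents both contributions point the same way, so they add. B = B₁ + B₂ = 5.90×10⁻⁵ + 2.46×10⁻⁴ = 3.05×10⁻⁴ T.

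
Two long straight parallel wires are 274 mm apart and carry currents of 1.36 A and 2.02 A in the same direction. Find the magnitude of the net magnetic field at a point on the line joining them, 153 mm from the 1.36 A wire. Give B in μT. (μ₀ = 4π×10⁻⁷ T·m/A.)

B ≈ 1.56 μT

Each long wire gives B = μ₀I/(2πd). Distances are d₁ = 0.153 m and d₂ = 0.121 m.
B₁ = 1.78×10⁻⁶ T, B₂ = 3.34×10⁻⁶ T.
Between parallel currents the two contributions point in opposite directions, so they subtract. B = |B₁ − B₂| = |1.78×10⁻⁶ − 3.34×10⁻⁶| = 1.56×10⁻⁶ T.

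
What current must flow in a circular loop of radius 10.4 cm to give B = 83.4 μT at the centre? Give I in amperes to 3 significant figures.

I ≈ 13.8 A

At the centre of a circular loop B = μ₀I/(2R), so I = 2RB/μ₀.
With R = 0.104 m, I = 2 × 0.104 × 8.34×10⁻⁵ / (4π×10⁻⁷) = 13.8 A.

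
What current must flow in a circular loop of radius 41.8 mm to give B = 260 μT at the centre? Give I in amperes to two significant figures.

At the centre of a circular loop B = μ₀I/(2R), so I = 2RB/μ₀.
With R = 0.0418 m, I = 2 × 0.0418 × 2.60×10⁻⁴ / (4π×10⁻⁷) = 17.3 A.

I ≈ 17 A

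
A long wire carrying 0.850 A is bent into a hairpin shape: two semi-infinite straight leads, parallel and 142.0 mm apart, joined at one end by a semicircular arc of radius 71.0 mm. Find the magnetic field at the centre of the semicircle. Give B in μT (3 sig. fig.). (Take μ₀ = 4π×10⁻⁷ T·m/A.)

B ≈ 6.16 μT

The semicircular arc contributes B_arc = μ₀I·π/(4πR) = μ₀I/(4R) = 3.76×10⁻⁶ T.
Each semi-infinite lead is at perpendicular distance R = 0.071 m from the centre, with the perpendicular foot at its near end, so it contributes μ₀I/(4πR); both point the same way, together 2.39×10⁻⁶ T.
Arc and leads all point the same direction: B = 3.76×10⁻⁶ + 2.39×10⁻⁶ = 6.16×10⁻⁶ T.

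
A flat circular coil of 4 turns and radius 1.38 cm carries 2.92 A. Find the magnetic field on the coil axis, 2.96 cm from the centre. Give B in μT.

B ≈ 40.1 μT

For an N-turn flat coil, B = Nμ₀IR²/[2(R²+z²)^(3/2)] with R = 0.0138 m, z = 0.0296 m.
B = 4 × 1.00×10⁻⁵ T = 4.01×10⁻⁵ T.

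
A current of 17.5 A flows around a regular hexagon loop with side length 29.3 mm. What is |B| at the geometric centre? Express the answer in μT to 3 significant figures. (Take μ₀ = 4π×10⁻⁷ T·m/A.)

Each side is a finite straight segment at perpendicular distance d = a/(2 tan(π/6)) = 0.02537 m from the centre, with end-angles ±π/6.
One side contributes B₁ = (μ₀I/4πd)·2 sin(π/6) = 6.90×10⁻⁵ T.
All 6 sides add in the same direction: B = 6 × 6.90×10⁻⁵ = 4.14×10⁻⁴ T.

B ≈ 414 μT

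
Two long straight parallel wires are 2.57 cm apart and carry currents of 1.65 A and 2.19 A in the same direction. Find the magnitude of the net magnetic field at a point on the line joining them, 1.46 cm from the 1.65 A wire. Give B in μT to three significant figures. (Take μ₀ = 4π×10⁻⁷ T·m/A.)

Each long wire gives B = μ₀I/(2πd). Distances are d₁ = 0.0146 m and d₂ = 0.0111 m.
B₁ = 2.26×10⁻⁵ T, B₂ = 3.95×10⁻⁵ T.
Between parallel currents the two contributions point in opposite directions, so they subtract. B = |B₁ − B₂| = |2.26×10⁻⁵ − 3.95×10⁻⁵| = 1.69×10⁻⁵ T.

B ≈ 16.9 μT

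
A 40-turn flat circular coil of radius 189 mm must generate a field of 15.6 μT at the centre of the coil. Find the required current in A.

I ≈ 0.117 A

For an N-turn coil, B = Nμ₀I/(2R) with R = 0.189 m, so I = 2RB/(Nμ₀) = 2 × 0.189 × 1.56×10⁻⁵ / (40 × 4π×10⁻⁷) = 0.117 A.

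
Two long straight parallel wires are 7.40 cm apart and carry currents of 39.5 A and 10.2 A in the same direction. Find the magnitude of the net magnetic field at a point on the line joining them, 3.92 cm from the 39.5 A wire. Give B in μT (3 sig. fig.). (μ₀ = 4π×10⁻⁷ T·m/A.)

B ≈ 143 μT

Each long wire gives B = μ₀I/(2πd). Distances are d₁ = 0.0392 m and d₂ = 0.0348 m.
B₁ = 2.02×10⁻⁴ T, B₂ = 5.86×10⁻⁵ T.
Between parallel currents the two contributions point in opposite directions, so they subtract. B = |B₁ − B₂| = |2.02×10⁻⁴ − 5.86×10⁻⁵| = 1.43×10⁻⁴ T.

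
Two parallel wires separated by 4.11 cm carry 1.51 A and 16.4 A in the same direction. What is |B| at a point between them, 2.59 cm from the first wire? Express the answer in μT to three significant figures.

B ≈ 204 μT

Each long wire gives B = μ₀I/(2πd). Distances are d₁ = 0.0259 m and d₂ = 0.0152 m.
B₁ = 1.17×10⁻⁵ T, B₂ = 2.16×10⁻⁴ T.
Between parallel currents the two contributions point in opposite directions, so they subtract. B = |B₁ − B₂| = |1.17×10⁻⁵ − 2.16×10⁻⁴| = 2.04×10⁻⁴ T.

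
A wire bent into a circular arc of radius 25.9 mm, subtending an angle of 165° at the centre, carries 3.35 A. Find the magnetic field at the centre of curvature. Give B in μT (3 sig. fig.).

The Biot–Savart field of a circular arc at its centre is B = μ₀Iφ/(4πR), with φ = 2.88 rad.
B = (4π×10⁻⁷ × 3.35 × 2.88) / (4π × 0.0259) = 3.72×10⁻⁵ T.

B ≈ 37.2 μT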